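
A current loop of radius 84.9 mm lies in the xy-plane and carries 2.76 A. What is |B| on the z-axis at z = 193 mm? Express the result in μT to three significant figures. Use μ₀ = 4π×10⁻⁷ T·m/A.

B ≈ 1.33 μT

On the axis of a circular loop, B = μ₀IR² / [2(R²+z²)^(3/2)].
R² + z² = (0.0849)² + (0.193)² = 0.04446 m², and (R²+z²)^(3/2) = 9.37×10⁻³ m³.
B = (4π×10⁻⁷ × 2.76 × 0.007208) / (2 × 9.37×10⁻³) = 1.33×10⁻⁶ T.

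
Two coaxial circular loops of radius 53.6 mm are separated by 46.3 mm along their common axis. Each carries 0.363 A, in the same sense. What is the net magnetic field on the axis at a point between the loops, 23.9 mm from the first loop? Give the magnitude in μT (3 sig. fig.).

B ≈ 6.58 μT

Each loop contributes B = μ₀IR²/[2(R²+z²)^(3/2)] on the axis, with z measured from that loop.
Loop 1 (z = 0.0239 m): B₁ = 3.24×10⁻⁶ T. Loop 2 (z = 0.0224 m): B₂ = 3.34×10⁻⁶ T.
The fields add: B = B₁ + B₂ = 6.58×10⁻⁶ T.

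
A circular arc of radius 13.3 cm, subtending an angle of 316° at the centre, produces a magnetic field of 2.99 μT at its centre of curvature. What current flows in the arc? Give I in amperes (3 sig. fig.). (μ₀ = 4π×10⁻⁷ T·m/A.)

For a circular arc, B = μ₀Iφ/(4πR) with φ in radians; here φ = 5.515 rad.
So I = 4πRB/(μ₀φ) = 4π × 0.133 × 2.99×10⁻⁶ / (4π×10⁻⁷ × 5.515) = 0.721 A.

I ≈ 0.721 A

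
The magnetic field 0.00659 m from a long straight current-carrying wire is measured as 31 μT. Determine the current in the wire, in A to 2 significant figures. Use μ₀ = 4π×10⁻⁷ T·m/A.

I ≈ 1.0 A

For a long straight wire B = μ₀I/(2πd), so I = 2πdB/μ₀.
I = 2π × 0.00659 × 3.10×10⁻⁵ / (4π×10⁻⁷) = 1.02 A.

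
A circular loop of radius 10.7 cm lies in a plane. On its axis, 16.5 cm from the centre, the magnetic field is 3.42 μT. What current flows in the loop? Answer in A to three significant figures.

On the axis of a loop, B = μ₀IR²/[2(R²+z²)^(3/2)], so I = 2B(R²+z²)^(3/2)/(μ₀R²).
R² + z² = 0.01145 + 0.02723 = 0.03867 m²; raised to 3/2 gives 7.61×10⁻³ m³.
I = 2 × 3.42×10⁻⁶ × 7.61×10⁻³ / (1.26×10⁻⁶ × 0.01145) = 3.62 A.

I ≈ 3.62 A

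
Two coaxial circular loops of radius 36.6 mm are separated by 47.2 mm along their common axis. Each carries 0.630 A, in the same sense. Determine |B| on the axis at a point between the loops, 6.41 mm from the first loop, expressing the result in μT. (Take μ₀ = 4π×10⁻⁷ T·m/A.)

B ≈ 13.6 μT

Each loop contributes B = μ₀IR²/[2(R²+z²)^(3/2)] on the axis, with z measured from that loop.
Loop 1 (z = 0.00641 m): B₁ = 1.03×10⁻⁵ T. Loop 2 (z = 0.04079 m): B₂ = 3.22×10⁻⁶ T.
The fields add: B = B₁ + B₂ = 1.36×10⁻⁵ T.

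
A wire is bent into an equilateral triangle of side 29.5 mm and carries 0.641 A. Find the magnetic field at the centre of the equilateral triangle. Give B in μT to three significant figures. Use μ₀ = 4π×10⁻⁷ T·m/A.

Each side is a finite straight segment at perpendicular distance d = a/(2 tan(π/3)) = 0.008516 m from the centre, with end-angles ±π/3.
One side contributes B₁ = (μ₀I/4πd)·2 sin(π/3) = 1.30×10⁻⁵ T.
All 3 sides add in the same direction: B = 3 × 1.30×10⁻⁵ = 3.91×10⁻⁵ T.

B ≈ 39.1 μT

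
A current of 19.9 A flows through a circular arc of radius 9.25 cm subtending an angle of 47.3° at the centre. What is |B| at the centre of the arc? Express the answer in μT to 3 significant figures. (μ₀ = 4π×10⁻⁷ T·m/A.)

B ≈ 17.8 μT

The Biot–Savart field of a circular arc at its centre is B = μ₀Iφ/(4πR), with φ = 0.8255 rad.
B = (4π×10⁻⁷ × 19.9 × 0.8255) / (4π × 0.0925) = 1.78×10⁻⁵ T.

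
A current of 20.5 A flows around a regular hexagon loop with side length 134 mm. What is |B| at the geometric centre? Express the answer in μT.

Each side is a finite straight segment at perpendicular distance d = a/(2 tan(π/6)) = 0.116 m from the centre, with end-angles ±π/6.
One side contributes B₁ = (μ₀I/4πd)·2 sin(π/6) = 1.77×10⁻⁵ T.
All 6 sides add in the same direction: B = 6 × 1.77×10⁻⁵ = 1.06×10⁻⁴ T.

B ≈ 106 μT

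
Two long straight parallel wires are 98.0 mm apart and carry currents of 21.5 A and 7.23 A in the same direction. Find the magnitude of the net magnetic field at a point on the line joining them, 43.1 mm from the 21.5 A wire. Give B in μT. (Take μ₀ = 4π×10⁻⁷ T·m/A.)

B ≈ 73.4 μT

Each long wire gives B = μ₀I/(2πd). Distances are d₁ = 0.0431 m and d₂ = 0.0549 m.
B₁ = 9.98×10⁻⁵ T, B₂ = 2.63×10⁻⁵ T.
Between parallel currents the two contributions point in opposite directions, so they subtract. B = |B₁ − B₂| = |9.98×10⁻⁵ − 2.63×10⁻⁵| = 7.34×10⁻⁵ T.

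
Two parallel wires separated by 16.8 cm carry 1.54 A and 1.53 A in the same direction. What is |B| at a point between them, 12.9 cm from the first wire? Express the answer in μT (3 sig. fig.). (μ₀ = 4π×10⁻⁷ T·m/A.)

Each long wire gives B = μ₀I/(2πd). Distances are d₁ = 0.129 m and d₂ = 0.039 m.
B₁ = 2.39×10⁻⁶ T, B₂ = 7.85×10⁻⁶ T.
Between parallel currents the two contributions point in opposite directions, so they subtract. B = |B₁ − B₂| = |2.39×10⁻⁶ − 7.85×10⁻⁶| = 5.46×10⁻⁶ T.

B ≈ 5.46 μT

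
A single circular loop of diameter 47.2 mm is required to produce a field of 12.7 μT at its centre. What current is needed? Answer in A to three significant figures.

At the centre of a circular loop B = μ₀I/(2R), so I = 2RB/μ₀.
With R = 0.0236 m, I = 2 × 0.0236 × 1.27×10⁻⁵ / (4π×10⁻⁷) = 0.477 A.

I ≈ 0.477 A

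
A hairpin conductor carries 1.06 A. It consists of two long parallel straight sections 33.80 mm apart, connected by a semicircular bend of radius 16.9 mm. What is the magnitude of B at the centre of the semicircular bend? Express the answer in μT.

B ≈ 32.2 μT

The semicircular arc contributes B_arc = μ₀I·π/(4πR) = μ₀I/(4R) = 1.97×10⁻⁵ T.
Each semi-infinite lead is at perpendicular distance R = 0.0169 m from the centre, with the perpendicular foot at its near end, so it contributes μ₀I/(4πR); both point the same way, together 1.25×10⁻⁵ T.
Arc and leads all point the same direction: B = 1.97×10⁻⁵ + 1.25×10⁻⁵ = 3.22×10⁻⁵ T.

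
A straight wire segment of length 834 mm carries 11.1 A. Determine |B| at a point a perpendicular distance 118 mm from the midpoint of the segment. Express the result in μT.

B ≈ 18.1 μT

For a finite straight segment, B = (μ₀I/4πd)(sinθ₁ + sinθ₂), where θ₁, θ₂ are the angles from the perpendicular to each end.
The perpendicular from the point meets the wire at its midpoint, so each end is L/2 = 0.417 m away along the wire.
sinθ₁ = 0.417/√(0.417²+0.118²) = 0.9622; sinθ₂ = 0.417/√(0.417²+0.118²) = 0.9622.
B = (4π×10⁻⁷ × 11.1) / (4π × 0.118) × (0.9622 + 0.9622) = 1.81×10⁻⁵ T.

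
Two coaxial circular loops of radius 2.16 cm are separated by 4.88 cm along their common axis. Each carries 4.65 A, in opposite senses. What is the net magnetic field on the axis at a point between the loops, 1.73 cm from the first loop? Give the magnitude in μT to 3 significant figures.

B ≈ 39.9 μT

Each loop contributes B = μ₀IR²/[2(R²+z²)^(3/2)] on the axis, with z measured from that loop.
Loop 1 (z = 0.0173 m): B₁ = 6.43×10⁻⁵ T. Loop 2 (z = 0.0315 m): B₂ = 2.45×10⁻⁵ T.
The fields oppose: B = |B₁ − B₂| = 3.99×10⁻⁵ T.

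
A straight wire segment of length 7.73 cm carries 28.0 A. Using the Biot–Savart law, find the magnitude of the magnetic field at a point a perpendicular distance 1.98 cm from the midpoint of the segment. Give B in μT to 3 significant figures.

For a finite straight segment, B = (μ₀I/4πd)(sinθ₁ + sinθ₂), where θ₁, θ₂ are the angles from the perpendicular to each end.
The perpendicular from the point meets the wire at its midpoint, so each end is L/2 = 0.03865 m away along the wire.
sinθ₁ = 0.03865/√(0.03865²+0.0198²) = 0.8900; sinθ₂ = 0.03865/√(0.03865²+0.0198²) = 0.8900.
B = (4π×10⁻⁷ × 28.0) / (4π × 0.0198) × (0.8900 + 0.8900) = 2.52×10⁻⁴ T.

B ≈ 252 μT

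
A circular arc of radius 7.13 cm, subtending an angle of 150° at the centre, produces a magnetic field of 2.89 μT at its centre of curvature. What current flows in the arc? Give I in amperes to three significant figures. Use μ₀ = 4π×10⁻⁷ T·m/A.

I ≈ 0.787 A

For a circular arc, B = μ₀Iφ/(4πR) with φ in radians; here φ = 2.618 rad.
So I = 4πRB/(μ₀φ) = 4π × 0.0713 × 2.89×10⁻⁶ / (4π×10⁻⁷ × 2.618) = 0.787 A.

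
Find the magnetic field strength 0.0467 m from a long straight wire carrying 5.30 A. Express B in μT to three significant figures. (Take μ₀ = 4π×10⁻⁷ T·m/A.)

For an infinitely long straight wire, B = μ₀I/(2πd).
B = (4π×10⁻⁷ × 5.30) / (2π × 0.0467) = 2.27×10⁻⁵ T.

B ≈ 22.7 μT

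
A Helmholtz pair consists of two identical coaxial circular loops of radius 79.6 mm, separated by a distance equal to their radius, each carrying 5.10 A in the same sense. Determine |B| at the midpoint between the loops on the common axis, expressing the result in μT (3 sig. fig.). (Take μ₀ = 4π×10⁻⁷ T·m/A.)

B ≈ 57.6 μT

Each loop contributes B = μ₀IR²/[2(R²+z²)^(3/2)] on the axis, with z measured from that loop.
Loop 1 (z = 0.0398 m): B₁ = 2.88×10⁻⁵ T. Loop 2 (z = 0.0398 m): B₂ = 2.88×10⁻⁵ T.
The fields add: B = B₁ + B₂ = 5.76×10⁻⁵ T.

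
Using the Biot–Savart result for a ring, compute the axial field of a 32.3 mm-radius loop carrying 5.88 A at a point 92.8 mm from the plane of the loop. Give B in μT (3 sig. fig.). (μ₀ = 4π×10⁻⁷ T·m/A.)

B ≈ 4.06 μT

On the axis of a circular loop, B = μ₀IR² / [2(R²+z²)^(3/2)].
R² + z² = (0.0323)² + (0.0928)² = 0.009655 m², and (R²+z²)^(3/2) = 9.49×10⁻⁴ m³.
B = (4π×10⁻⁷ × 5.88 × 0.001043) / (2 × 9.49×10⁻⁴) = 4.06×10⁻⁶ T.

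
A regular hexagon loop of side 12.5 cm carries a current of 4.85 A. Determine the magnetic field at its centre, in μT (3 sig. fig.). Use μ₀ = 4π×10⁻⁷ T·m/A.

B ≈ 26.9 μT

Each side is a finite straight segment at perpendicular distance d = a/(2 tan(π/6)) = 0.1083 m from the centre, with end-angles ±π/6.
One side contributes B₁ = (μ₀I/4πd)·2 sin(π/6) = 4.48×10⁻⁶ T.
All 6 sides add in the same direction: B = 6 × 4.48×10⁻⁶ = 2.69×10⁻⁵ T.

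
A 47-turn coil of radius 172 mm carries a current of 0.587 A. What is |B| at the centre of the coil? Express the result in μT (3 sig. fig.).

For an N-turn flat coil, B = Nμ₀I/(2R) with R = 0.172 m.
B = 47 × 2.14×10⁻⁶ T = 1.01×10⁻⁴ T.

B ≈ 101 μT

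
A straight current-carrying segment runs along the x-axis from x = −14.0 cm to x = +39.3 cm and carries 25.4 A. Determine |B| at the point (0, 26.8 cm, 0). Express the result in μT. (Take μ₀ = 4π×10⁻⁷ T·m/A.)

B ≈ 12.2 μT

For a finite straight segment, B = (μ₀I/4πd)(sinθ₁ + sinθ₂), where θ₁, θ₂ are the angles from the perpendicular to each end.
The perpendicular distance is d = 0.268 m; the end-offsets along the wire are a = 0.14 m and b = 0.393 m.
sinθ₁ = 0.14/√(0.14²+0.268²) = 0.4630; sinθ₂ = 0.393/√(0.393²+0.268²) = 0.8262.
B = (4π×10⁻⁷ × 25.4) / (4π × 0.268) × (0.4630 + 0.8262) = 1.22×10⁻⁵ T.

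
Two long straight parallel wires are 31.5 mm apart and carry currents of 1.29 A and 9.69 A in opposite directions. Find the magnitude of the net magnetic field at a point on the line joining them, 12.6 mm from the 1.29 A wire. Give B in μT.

Each long wire gives B = μ₀I/(2πd). Distances are d₁ = 0.0126 m and d₂ = 0.0189 m.
B₁ = 2.05×10⁻⁵ T, B₂ = 1.03×10⁻⁴ T.
Between antiparallel currents both contributions point the same way, so they add. B = B₁ + B₂ = 2.05×10⁻⁵ + 1.03×10⁻⁴ = 1.23×10⁻⁴ T.

B ≈ 123 μT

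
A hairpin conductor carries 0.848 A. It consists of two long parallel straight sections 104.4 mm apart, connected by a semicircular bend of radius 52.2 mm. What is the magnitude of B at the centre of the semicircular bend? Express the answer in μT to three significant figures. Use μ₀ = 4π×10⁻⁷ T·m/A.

B ≈ 8.35 μT

The semicircular arc contributes B_arc = μ₀I·π/(4πR) = μ₀I/(4R) = 5.10×10⁻⁶ T.
Each semi-infinite lead is at perpendicular distance R = 0.0522 m from the centre, with the perpendicular foot at its near end, so it contributes μ₀I/(4πR); both point the same way, together 3.25×10⁻⁶ T.
Arc and leads all point the same direction: B = 5.10×10⁻⁶ + 3.25×10⁻⁶ = 8.35×10⁻⁶ T.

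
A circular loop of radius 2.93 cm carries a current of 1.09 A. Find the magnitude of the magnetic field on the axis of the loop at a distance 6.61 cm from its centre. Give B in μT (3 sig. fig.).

On the axis of a circular loop, B = μ₀IR² / [2(R²+z²)^(3/2)].
R² + z² = (0.0293)² + (0.0661)² = 0.005228 m², and (R²+z²)^(3/2) = 3.78×10⁻⁴ m³.
B = (4π×10⁻⁷ × 1.09 × 0.0008585) / (2 × 3.78×10⁻⁴) = 1.56×10⁻⁶ T.

B ≈ 1.56 μT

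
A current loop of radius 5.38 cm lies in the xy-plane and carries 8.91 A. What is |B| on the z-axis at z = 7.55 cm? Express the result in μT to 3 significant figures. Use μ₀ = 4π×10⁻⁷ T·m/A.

On the axis of a circular loop, B = μ₀IR² / [2(R²+z²)^(3/2)].
R² + z² = (0.0538)² + (0.0755)² = 0.008595 m², and (R²+z²)^(3/2) = 7.97×10⁻⁴ m³.
B = (4π×10⁻⁷ × 8.91 × 0.002894) / (2 × 7.97×10⁻⁴) = 2.03×10⁻⁵ T.

B ≈ 20.3 μT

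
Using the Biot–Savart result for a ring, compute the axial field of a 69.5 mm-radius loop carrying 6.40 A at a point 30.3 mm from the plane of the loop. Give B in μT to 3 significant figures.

B ≈ 44.6 μT

On the axis of a circular loop, B = μ₀IR² / [2(R²+z²)^(3/2)].
R² + z² = (0.0695)² + (0.0303)² = 0.005748 m², and (R²+z²)^(3/2) = 4.36×10⁻⁴ m³.
B = (4π×10⁻⁷ × 6.40 × 0.00483) / (2 × 4.36×10⁻⁴) = 4.46×10⁻⁵ T.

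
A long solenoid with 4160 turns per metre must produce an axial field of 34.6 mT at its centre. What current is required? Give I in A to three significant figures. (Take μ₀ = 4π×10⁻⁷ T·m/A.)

I ≈ 6.62 A

Inside a long solenoid B = μ₀nI with n = 4160 m⁻¹, so I = B/(μ₀n).
I = 3.46×10⁻² / (4π×10⁻⁷ × 4160) = 6.62 A.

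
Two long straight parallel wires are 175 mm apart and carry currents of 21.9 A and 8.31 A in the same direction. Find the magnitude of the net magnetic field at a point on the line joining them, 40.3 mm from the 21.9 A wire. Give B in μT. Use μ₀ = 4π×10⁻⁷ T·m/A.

B ≈ 96.3 μT

Each long wire gives B = μ₀I/(2πd). Distances are d₁ = 0.0403 m and d₂ = 0.1347 m.
B₁ = 1.09×10⁻⁴ T, B₂ = 1.23×10⁻⁵ T.
Between parallel currents the two contributions point in opposite directions, so they subtract. B = |B₁ − B₂| = |1.09×10⁻⁴ − 1.23×10⁻⁵| = 9.63×10⁻⁵ T.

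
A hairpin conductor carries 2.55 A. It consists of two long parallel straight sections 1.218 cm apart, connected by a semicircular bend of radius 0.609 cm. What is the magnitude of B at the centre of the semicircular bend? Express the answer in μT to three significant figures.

The semicircular arc contributes B_arc = μ₀I·π/(4πR) = μ₀I/(4R) = 1.32×10⁻⁴ T.
Each semi-infinite lead is at perpendicular distance R = 0.00609 m from the centre, with the perpendicular foot at its near end, so it contributes μ₀I/(4πR); both point the same way, together 8.37×10⁻⁵ T.
Arc and leads all point the same direction: B = 1.32×10⁻⁴ + 8.37×10⁻⁵ = 2.15×10⁻⁴ T.

B ≈ 215 μT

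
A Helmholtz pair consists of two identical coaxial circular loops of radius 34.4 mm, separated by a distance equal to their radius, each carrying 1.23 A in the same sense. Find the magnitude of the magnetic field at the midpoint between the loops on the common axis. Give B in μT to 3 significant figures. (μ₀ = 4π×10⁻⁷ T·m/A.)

B ≈ 32.2 μT

Each loop contributes B = μ₀IR²/[2(R²+z²)^(3/2)] on the axis, with z measured from that loop.
Loop 1 (z = 0.0172 m): B₁ = 1.61×10⁻⁵ T. Loop 2 (z = 0.0172 m): B₂ = 1.61×10⁻⁵ T.
The fields add: B = B₁ + B₂ = 3.22×10⁻⁵ T.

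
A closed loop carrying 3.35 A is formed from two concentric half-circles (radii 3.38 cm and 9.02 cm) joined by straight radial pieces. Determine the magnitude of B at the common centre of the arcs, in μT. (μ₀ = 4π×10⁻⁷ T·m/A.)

The radial connectors point toward the centre, so dl × r̂ = 0 and they contribute nothing.
Each semicircle gives μ₀I/(4R): inner arc 3.11×10⁻⁵ T, outer arc 1.17×10⁻⁵ T.
The two arcs carry current in opposite angular senses, so their fields oppose: B = |3.11×10⁻⁵ − 1.17×10⁻⁵| = 1.95×10⁻⁵ T.

B ≈ 19.5 μT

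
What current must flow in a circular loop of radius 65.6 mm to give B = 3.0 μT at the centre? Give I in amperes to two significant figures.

At the centre of a circular loop B = μ₀I/(2R), so I = 2RB/μ₀.
With R = 0.0656 m, I = 2 × 0.0656 × 3.00×10⁻⁶ / (4π×10⁻⁷) = 0.313 A.

I ≈ 0.31 A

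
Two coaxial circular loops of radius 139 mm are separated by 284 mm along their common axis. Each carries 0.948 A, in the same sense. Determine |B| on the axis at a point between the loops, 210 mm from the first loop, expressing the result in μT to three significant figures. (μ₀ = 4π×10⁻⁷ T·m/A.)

B ≈ 3.67 μT

Each loop contributes B = μ₀IR²/[2(R²+z²)^(3/2)] on the axis, with z measured from that loop.
Loop 1 (z = 0.21 m): B₁ = 7.21×10⁻⁷ T. Loop 2 (z = 0.074 m): B₂ = 2.95×10⁻⁶ T.
The fields add: B = B₁ + B₂ = 3.67×10⁻⁶ T.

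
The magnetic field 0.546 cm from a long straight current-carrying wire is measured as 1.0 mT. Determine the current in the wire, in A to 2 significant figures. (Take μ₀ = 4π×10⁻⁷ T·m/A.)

I ≈ 27 A

For a long straight wire B = μ₀I/(2πd), so I = 2πdB/μ₀.
I = 2π × 0.00546 × 1.00×10⁻³ / (4π×10⁻⁷) = 27.3 A.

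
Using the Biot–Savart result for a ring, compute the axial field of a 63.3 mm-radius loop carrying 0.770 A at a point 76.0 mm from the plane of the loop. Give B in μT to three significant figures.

On the axis of a circular loop, B = μ₀IR² / [2(R²+z²)^(3/2)].
R² + z² = (0.0633)² + (0.076)² = 0.009783 m², and (R²+z²)^(3/2) = 9.68×10⁻⁴ m³.
B = (4π×10⁻⁷ × 0.770 × 0.004007) / (2 × 9.68×10⁻⁴) = 2.00×10⁻⁶ T.

B ≈ 2.00 μT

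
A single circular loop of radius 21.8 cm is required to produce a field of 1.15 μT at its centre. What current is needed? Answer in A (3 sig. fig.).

At the centre of a circular loop B = μ₀I/(2R), so I = 2RB/μ₀.
With R = 0.218 m, I = 2 × 0.218 × 1.15×10⁻⁶ / (4π×10⁻⁷) = 0.399 A.

I ≈ 0.399 A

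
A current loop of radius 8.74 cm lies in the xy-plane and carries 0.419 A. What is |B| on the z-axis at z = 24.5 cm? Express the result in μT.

On the axis of a circular loop, B = μ₀IR² / [2(R²+z²)^(3/2)].
R² + z² = (0.0874)² + (0.245)² = 0.06766 m², and (R²+z²)^(3/2) = 1.76×10⁻² m³.
B = (4π×10⁻⁷ × 0.419 × 0.007639) / (2 × 1.76×10⁻²) = 1.14×10⁻⁷ T.

B ≈ 0.114 μT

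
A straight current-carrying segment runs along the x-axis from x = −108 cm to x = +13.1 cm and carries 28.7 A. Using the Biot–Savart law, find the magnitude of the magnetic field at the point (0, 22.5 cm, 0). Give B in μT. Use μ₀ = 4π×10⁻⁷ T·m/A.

For a finite straight segment, B = (μ₀I/4πd)(sinθ₁ + sinθ₂), where θ₁, θ₂ are the angles from the perpendicular to each end.
The perpendicular distance is d = 0.225 m; the end-offsets along the wire are a = 1.08 m and b = 0.131 m.
sinθ₁ = 1.08/√(1.08²+0.225²) = 0.9790; sinθ₂ = 0.131/√(0.131²+0.225²) = 0.5032.
B = (4π×10⁻⁷ × 28.7) / (4π × 0.225) × (0.9790 + 0.5032) = 1.89×10⁻⁵ T.

B ≈ 18.9 μT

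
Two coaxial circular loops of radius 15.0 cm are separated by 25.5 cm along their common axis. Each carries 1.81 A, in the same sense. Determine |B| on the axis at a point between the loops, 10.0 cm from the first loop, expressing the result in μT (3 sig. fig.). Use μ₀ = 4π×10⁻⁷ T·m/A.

B ≈ 6.92 μT

Each loop contributes B = μ₀IR²/[2(R²+z²)^(3/2)] on the axis, with z measured from that loop.
Loop 1 (z = 0.1 m): B₁ = 4.37×10⁻⁶ T. Loop 2 (z = 0.155 m): B₂ = 2.55×10⁻⁶ T.
The fields add: B = B₁ + B₂ = 6.92×10⁻⁶ T.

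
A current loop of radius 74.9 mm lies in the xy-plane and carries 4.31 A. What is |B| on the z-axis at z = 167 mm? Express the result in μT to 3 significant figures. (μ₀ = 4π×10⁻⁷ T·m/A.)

On the axis of a circular loop, B = μ₀IR² / [2(R²+z²)^(3/2)].
R² + z² = (0.0749)² + (0.167)² = 0.0335 m², and (R²+z²)^(3/2) = 6.13×10⁻³ m³.
B = (4π×10⁻⁷ × 4.31 × 0.00561) / (2 × 6.13×10⁻³) = 2.48×10⁻⁶ T.

B ≈ 2.48 μT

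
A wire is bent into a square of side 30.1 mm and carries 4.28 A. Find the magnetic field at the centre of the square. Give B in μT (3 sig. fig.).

B ≈ 161 μT

Each side is a finite straight segment at perpendicular distance d = a/(2 tan(π/4)) = 0.01505 m from the centre, with end-angles ±π/4.
One side contributes B₁ = (μ₀I/4πd)·2 sin(π/4) = 4.02×10⁻⁵ T.
All 4 sides add in the same direction: B = 4 × 4.02×10⁻⁵ = 1.61×10⁻⁴ T.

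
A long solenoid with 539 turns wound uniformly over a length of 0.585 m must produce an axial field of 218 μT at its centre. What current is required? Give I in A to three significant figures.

Inside a long solenoid B = μ₀nI with n = 921.4 m⁻¹, so I = B/(μ₀n).
I = 2.18×10⁻⁴ / (4π×10⁻⁷ × 921.4) = 0.188 A.

I ≈ 0.188 A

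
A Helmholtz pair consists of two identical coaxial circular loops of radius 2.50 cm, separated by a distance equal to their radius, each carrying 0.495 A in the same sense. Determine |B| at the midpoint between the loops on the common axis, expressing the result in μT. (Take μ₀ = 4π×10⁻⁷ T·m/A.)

B ≈ 17.8 μT

Each loop contributes B = μ₀IR²/[2(R²+z²)^(3/2)] on the axis, with z measured from that loop.
Loop 1 (z = 0.0125 m): B₁ = 8.90×10⁻⁶ T. Loop 2 (z = 0.0125 m): B₂ = 8.90×10⁻⁶ T.
The fields add: B = B₁ + B₂ = 1.78×10⁻⁵ T.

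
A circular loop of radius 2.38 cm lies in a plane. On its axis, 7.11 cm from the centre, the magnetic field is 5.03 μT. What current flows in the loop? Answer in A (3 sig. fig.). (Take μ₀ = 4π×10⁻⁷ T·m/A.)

I ≈ 5.96 A

On the axis of a loop, B = μ₀IR²/[2(R²+z²)^(3/2)], so I = 2B(R²+z²)^(3/2)/(μ₀R²).
R² + z² = 0.0005664 + 0.005055 = 0.005622 m²; raised to 3/2 gives 4.21×10⁻⁴ m³.
I = 2 × 5.03×10⁻⁶ × 4.21×10⁻⁴ / (1.26×10⁻⁶ × 0.0005664) = 5.96 A.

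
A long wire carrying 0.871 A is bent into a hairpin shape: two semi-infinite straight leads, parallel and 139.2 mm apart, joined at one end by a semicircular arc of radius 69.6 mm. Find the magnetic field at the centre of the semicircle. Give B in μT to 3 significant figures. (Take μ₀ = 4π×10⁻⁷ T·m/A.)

B ≈ 6.43 μT

The semicircular arc contributes B_arc = μ₀I·π/(4πR) = μ₀I/(4R) = 3.93×10⁻⁶ T.
Each semi-infinite lead is at perpendicular distance R = 0.0696 m from the centre, with the perpendicular foot at its near end, so it contributes μ₀I/(4πR); both point the same way, together 2.50×10⁻⁶ T.
Arc and leads all point the same direction: B = 3.93×10⁻⁶ + 2.50×10⁻⁶ = 6.43×10⁻⁶ T.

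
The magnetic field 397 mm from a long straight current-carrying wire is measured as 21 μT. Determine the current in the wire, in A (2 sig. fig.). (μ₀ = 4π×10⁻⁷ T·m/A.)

I ≈ 42 A

For a long straight wire B = μ₀I/(2πd), so I = 2πdB/μ₀.
I = 2π × 0.397 × 2.10×10⁻⁵ / (4π×10⁻⁷) = 41.7 A.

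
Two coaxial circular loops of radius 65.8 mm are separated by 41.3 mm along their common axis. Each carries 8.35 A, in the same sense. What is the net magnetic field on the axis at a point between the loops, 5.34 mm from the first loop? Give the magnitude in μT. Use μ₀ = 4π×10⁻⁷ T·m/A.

B ≈ 133 μT

Each loop contributes B = μ₀IR²/[2(R²+z²)^(3/2)] on the axis, with z measured from that loop.
Loop 1 (z = 0.00534 m): B₁ = 7.90×10⁻⁵ T. Loop 2 (z = 0.03596 m): B₂ = 5.39×10⁻⁵ T.
The fields add: B = B₁ + B₂ = 1.33×10⁻⁴ T.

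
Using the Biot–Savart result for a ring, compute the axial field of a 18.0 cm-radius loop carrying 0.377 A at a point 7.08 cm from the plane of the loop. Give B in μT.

On the axis of a circular loop, B = μ₀IR² / [2(R²+z²)^(3/2)].
R² + z² = (0.18)² + (0.0708)² = 0.03741 m², and (R²+z²)^(3/2) = 7.24×10⁻³ m³.
B = (4π×10⁻⁷ × 0.377 × 0.0324) / (2 × 7.24×10⁻³) = 1.06×10⁻⁶ T.

B ≈ 1.06 μT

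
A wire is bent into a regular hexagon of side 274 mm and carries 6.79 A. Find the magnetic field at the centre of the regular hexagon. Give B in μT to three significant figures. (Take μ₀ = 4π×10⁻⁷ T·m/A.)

Each side is a finite straight segment at perpendicular distance d = a/(2 tan(π/6)) = 0.2373 m from the centre, with end-angles ±π/6.
One side contributes B₁ = (μ₀I/4πd)·2 sin(π/6) = 2.86×10⁻⁶ T.
All 6 sides add in the same direction: B = 6 × 2.86×10⁻⁶ = 1.72×10⁻⁵ T.

B ≈ 17.2 μT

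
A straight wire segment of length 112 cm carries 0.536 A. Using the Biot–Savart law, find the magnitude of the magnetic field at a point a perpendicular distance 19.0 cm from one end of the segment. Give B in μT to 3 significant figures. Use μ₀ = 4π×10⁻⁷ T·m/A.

For a finite straight segment, B = (μ₀I/4πd)(sinθ₁ + sinθ₂), where θ₁, θ₂ are the angles from the perpendicular to each end.
The perpendicular foot is at one end, so the two end-offsets along the wire are 0 and L = 1.12 m.
sinθ₁ = 0/√(0²+0.19²) = 0.0000; sinθ₂ = 1.12/√(1.12²+0.19²) = 0.9859.
B = (4π×10⁻⁷ × 0.536) / (4π × 0.19) × (0.0000 + 0.9859) = 2.78×10⁻⁷ T.

B ≈ 0.278 μT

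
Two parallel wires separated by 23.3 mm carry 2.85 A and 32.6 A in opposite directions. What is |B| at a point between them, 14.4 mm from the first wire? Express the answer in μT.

B ≈ 772 μT

Each long wire gives B = μ₀I/(2πd). Distances are d₁ = 0.0144 m and d₂ = 0.0089 m.
B₁ = 3.96×10⁻⁵ T, B₂ = 7.33×10⁻⁴ T.
Between antiparallel currents both contributions point the same way, so they add. B = B₁ + B₂ = 3.96×10⁻⁵ + 7.33×10⁻⁴ = 7.72×10⁻⁴ T.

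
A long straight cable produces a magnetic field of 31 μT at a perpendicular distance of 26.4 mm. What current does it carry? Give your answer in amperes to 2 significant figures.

For a long straight wire B = μ₀I/(2πd), so I = 2πdB/μ₀.
I = 2π × 0.0264 × 3.10×10⁻⁵ / (4π×10⁻⁷) = 4.09 A.

I ≈ 4.1 A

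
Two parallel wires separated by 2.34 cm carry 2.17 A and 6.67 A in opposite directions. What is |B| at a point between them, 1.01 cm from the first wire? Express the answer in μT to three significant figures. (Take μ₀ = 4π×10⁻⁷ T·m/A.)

B ≈ 143 μT

Each long wire gives B = μ₀I/(2πd). Distances are d₁ = 0.0101 m and d₂ = 0.0133 m.
B₁ = 4.30×10⁻⁵ T, B₂ = 1.00×10⁻⁴ T.
Between antiparallel currents both contributions point the same way, so they add. B = B₁ + B₂ = 4.30×10⁻⁵ + 1.00×10⁻⁴ = 1.43×10⁻⁴ T.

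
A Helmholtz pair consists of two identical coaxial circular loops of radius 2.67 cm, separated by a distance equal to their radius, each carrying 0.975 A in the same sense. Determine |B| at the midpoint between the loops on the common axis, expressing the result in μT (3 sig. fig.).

Each loop contributes B = μ₀IR²/[2(R²+z²)^(3/2)] on the axis, with z measured from that loop.
Loop 1 (z = 0.01335 m): B₁ = 1.64×10⁻⁵ T. Loop 2 (z = 0.01335 m): B₂ = 1.64×10⁻⁵ T.
The fields add: B = B₁ + B₂ = 3.28×10⁻⁵ T.

B ≈ 32.8 μT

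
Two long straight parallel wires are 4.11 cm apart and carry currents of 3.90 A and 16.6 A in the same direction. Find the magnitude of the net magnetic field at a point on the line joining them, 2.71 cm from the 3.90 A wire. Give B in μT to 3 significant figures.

Each long wire gives B = μ₀I/(2πd). Distances are d₁ = 0.0271 m and d₂ = 0.014 m.
B₁ = 2.88×10⁻⁵ T, B₂ = 2.37×10⁻⁴ T.
Between parallel currents the two contributions point in opposite directions, so they subtract. B = |B₁ − B₂| = |2.88×10⁻⁵ − 2.37×10⁻⁴| = 2.08×10⁻⁴ T.

B ≈ 208 μT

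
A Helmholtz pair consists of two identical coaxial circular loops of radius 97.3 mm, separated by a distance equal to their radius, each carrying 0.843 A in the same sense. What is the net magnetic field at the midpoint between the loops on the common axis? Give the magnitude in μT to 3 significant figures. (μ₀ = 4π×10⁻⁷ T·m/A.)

B ≈ 7.79 μT

Each loop contributes B = μ₀IR²/[2(R²+z²)^(3/2)] on the axis, with z measured from that loop.
Loop 1 (z = 0.04865 m): B₁ = 3.90×10⁻⁶ T. Loop 2 (z = 0.04865 m): B₂ = 3.90×10⁻⁶ T.
The fields add: B = B₁ + B₂ = 7.79×10⁻⁶ T.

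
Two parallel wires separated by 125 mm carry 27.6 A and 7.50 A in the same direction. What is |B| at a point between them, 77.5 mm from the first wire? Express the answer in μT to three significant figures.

Each long wire gives B = μ₀I/(2πd). Distances are d₁ = 0.0775 m and d₂ = 0.0475 m.
B₁ = 7.12×10⁻⁵ T, B₂ = 3.16×10⁻⁵ T.
Between parallel currents the two contributions point in opposite directions, so they subtract. B = |B₁ − B₂| = |7.12×10⁻⁵ − 3.16×10⁻⁵| = 3.96×10⁻⁵ T.

B ≈ 39.6 μT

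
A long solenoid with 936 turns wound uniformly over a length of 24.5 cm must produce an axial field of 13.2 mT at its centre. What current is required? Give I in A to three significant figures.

Inside a long solenoid B = μ₀nI with n = 3820 m⁻¹, so I = B/(μ₀n).
I = 1.32×10⁻² / (4π×10⁻⁷ × 3820) = 2.75 A.

I ≈ 2.75 A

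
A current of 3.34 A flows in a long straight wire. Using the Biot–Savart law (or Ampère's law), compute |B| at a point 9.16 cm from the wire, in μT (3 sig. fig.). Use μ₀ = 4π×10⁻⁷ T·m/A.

B ≈ 7.29 μT

For an infinitely long straight wire, B = μ₀I/(2πd).
B = (4π×10⁻⁷ × 3.34) / (2π × 0.0916) = 7.29×10⁻⁶ T.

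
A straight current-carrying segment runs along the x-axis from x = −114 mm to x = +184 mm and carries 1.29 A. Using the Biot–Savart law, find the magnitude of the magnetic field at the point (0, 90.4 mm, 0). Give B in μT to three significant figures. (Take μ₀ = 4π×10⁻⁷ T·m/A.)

For a finite straight segment, B = (μ₀I/4πd)(sinθ₁ + sinθ₂), where θ₁, θ₂ are the angles from the perpendicular to each end.
The perpendicular distance is d = 0.0904 m; the end-offsets along the wire are a = 0.114 m and b = 0.184 m.
sinθ₁ = 0.114/√(0.114²+0.0904²) = 0.7835; sinθ₂ = 0.184/√(0.184²+0.0904²) = 0.8975.
B = (4π×10⁻⁷ × 1.29) / (4π × 0.0904) × (0.7835 + 0.8975) = 2.40×10⁻⁶ T.

B ≈ 2.40 μT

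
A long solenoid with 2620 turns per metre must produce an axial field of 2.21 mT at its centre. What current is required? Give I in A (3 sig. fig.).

Inside a long solenoid B = μ₀nI with n = 2620 m⁻¹, so I = B/(μ₀n).
I = 2.21×10⁻³ / (4π×10⁻⁷ × 2620) = 0.671 A.

I ≈ 0.671 A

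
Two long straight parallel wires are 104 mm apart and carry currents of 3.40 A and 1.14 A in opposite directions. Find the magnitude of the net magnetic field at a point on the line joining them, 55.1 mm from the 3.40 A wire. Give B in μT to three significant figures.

Each long wire gives B = μ₀I/(2πd). Distances are d₁ = 0.0551 m and d₂ = 0.0489 m.
B₁ = 1.23×10⁻⁵ T, B₂ = 4.66×10⁻⁶ T.
Between antiparallel currents both contributions point the same way, so they add. B = B₁ + B₂ = 1.23×10⁻⁵ + 4.66×10⁻⁶ = 1.70×10⁻⁵ T.

B ≈ 17.0 μT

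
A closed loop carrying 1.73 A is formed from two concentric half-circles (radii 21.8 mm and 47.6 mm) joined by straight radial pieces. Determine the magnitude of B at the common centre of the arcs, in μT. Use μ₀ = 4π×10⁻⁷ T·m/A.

The radial connectors point toward the centre, so dl × r̂ = 0 and they contribute nothing.
Each semicircle gives μ₀I/(4R): inner arc 2.49×10⁻⁵ T, outer arc 1.14×10⁻⁵ T.
The two arcs carry current in opposite angular senses, so their fields oppose: B = |2.49×10⁻⁵ − 1.14×10⁻⁵| = 1.35×10⁻⁵ T.

B ≈ 13.5 μT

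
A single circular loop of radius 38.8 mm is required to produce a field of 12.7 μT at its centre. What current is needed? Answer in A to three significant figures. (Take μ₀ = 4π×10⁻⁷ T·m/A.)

At the centre of a circular loop B = μ₀I/(2R), so I = 2RB/μ₀.
With R = 0.0388 m, I = 2 × 0.0388 × 1.27×10⁻⁵ / (4π×10⁻⁷) = 0.784 A.

I ≈ 0.784 A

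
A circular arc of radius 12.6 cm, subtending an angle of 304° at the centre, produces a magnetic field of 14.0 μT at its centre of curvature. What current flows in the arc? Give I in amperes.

For a circular arc, B = μ₀Iφ/(4πR) with φ in radians; here φ = 5.306 rad.
So I = 4πRB/(μ₀φ) = 4π × 0.126 × 1.40×10⁻⁵ / (4π×10⁻⁷ × 5.306) = 3.32 A.

I ≈ 3.32 A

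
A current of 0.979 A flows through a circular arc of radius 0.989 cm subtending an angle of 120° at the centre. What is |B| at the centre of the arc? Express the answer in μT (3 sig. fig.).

The Biot–Savart field of a circular arc at its centre is B = μ₀Iφ/(4πR), with φ = 2.094 rad.
B = (4π×10⁻⁷ × 0.979 × 2.094) / (4π × 0.00989) = 2.07×10⁻⁵ T.

B ≈ 20.7 μT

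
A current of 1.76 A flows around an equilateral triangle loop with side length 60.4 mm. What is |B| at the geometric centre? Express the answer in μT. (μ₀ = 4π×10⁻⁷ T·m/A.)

Each side is a finite straight segment at perpendicular distance d = a/(2 tan(π/3)) = 0.01744 m from the centre, with end-angles ±π/3.
One side contributes B₁ = (μ₀I/4πd)·2 sin(π/3) = 1.75×10⁻⁵ T.
All 3 sides add in the same direction: B = 3 × 1.75×10⁻⁵ = 5.25×10⁻⁵ T.

B ≈ 52.5 μT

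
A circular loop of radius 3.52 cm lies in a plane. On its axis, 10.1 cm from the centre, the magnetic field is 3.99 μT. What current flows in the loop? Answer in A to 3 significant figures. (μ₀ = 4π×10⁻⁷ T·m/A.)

I ≈ 6.27 A

On the axis of a loop, B = μ₀IR²/[2(R²+z²)^(3/2)], so I = 2B(R²+z²)^(3/2)/(μ₀R²).
R² + z² = 0.001239 + 0.0102 = 0.01144 m²; raised to 3/2 gives 1.22×10⁻³ m³.
I = 2 × 3.99×10⁻⁶ × 1.22×10⁻³ / (1.26×10⁻⁶ × 0.001239) = 6.27 A.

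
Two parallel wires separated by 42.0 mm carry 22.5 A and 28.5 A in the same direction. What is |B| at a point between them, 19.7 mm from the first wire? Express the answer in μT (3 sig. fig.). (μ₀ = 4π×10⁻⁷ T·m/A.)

Each long wire gives B = μ₀I/(2πd). Distances are d₁ = 0.0197 m and d₂ = 0.0223 m.
B₁ = 2.28×10⁻⁴ T, B₂ = 2.56×10⁻⁴ T.
Between parallel currents the two contributions point in opposite directions, so they subtract. B = |B₁ − B₂| = |2.28×10⁻⁴ − 2.56×10⁻⁴| = 2.72×10⁻⁵ T.

B ≈ 27.2 μT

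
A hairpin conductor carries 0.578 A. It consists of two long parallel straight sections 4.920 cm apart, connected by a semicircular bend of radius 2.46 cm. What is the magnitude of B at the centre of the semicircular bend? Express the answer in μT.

B ≈ 12.1 μT

The semicircular arc contributes B_arc = μ₀I·π/(4πR) = μ₀I/(4R) = 7.38×10⁻⁶ T.
Each semi-infinite lead is at perpendicular distance R = 0.0246 m from the centre, with the perpendicular foot at its near end, so it contributes μ₀I/(4πR); both point the same way, together 4.70×10⁻⁶ T.
Arc and leads all point the same direction: B = 7.38×10⁻⁶ + 4.70×10⁻⁶ = 1.21×10⁻⁵ T.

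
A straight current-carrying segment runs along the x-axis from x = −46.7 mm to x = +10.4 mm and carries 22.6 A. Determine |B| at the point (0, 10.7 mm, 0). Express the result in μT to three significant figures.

B ≈ 353 μT

For a finite straight segment, B = (μ₀I/4πd)(sinθ₁ + sinθ₂), where θ₁, θ₂ are the angles from the perpendicular to each end.
The perpendicular distance is d = 0.0107 m; the end-offsets along the wire are a = 0.0467 m and b = 0.0104 m.
sinθ₁ = 0.0467/√(0.0467²+0.0107²) = 0.9747; sinθ₂ = 0.0104/√(0.0104²+0.0107²) = 0.6970.
B = (4π×10⁻⁷ × 22.6) / (4π × 0.0107) × (0.9747 + 0.6970) = 3.53×10⁻⁴ T.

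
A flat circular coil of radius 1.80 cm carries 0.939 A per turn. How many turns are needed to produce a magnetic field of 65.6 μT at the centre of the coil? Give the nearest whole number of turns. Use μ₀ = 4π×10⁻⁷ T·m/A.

For an N-turn coil, B = Nμ₀I/(2R). A single turn gives B₁ = 3.28×10⁻⁵ T with R = 0.018 m.
N = B/B₁ = 6.56×10⁻⁵ / 3.28×10⁻⁵ = 2.00.

N = 2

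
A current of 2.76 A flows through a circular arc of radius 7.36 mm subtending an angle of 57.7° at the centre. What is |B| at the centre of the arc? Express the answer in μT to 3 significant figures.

B ≈ 37.8 μT

The Biot–Savart field of a circular arc at its centre is B = μ₀Iφ/(4πR), with φ = 1.007 rad.
B = (4π×10⁻⁷ × 2.76 × 1.007) / (4π × 0.00736) = 3.78×10⁻⁵ T.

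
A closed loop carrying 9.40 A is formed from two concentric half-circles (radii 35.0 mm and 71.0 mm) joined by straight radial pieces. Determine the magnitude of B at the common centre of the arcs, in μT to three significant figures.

The radial connectors point toward the centre, so dl × r̂ = 0 and they contribute nothing.
Each semicircle gives μ₀I/(4R): inner arc 8.44×10⁻⁵ T, outer arc 4.16×10⁻⁵ T.
The two arcs carry current in opposite angular senses, so their fields oppose: B = |8.44×10⁻⁵ − 4.16×10⁻⁵| = 4.28×10⁻⁵ T.

B ≈ 42.8 μT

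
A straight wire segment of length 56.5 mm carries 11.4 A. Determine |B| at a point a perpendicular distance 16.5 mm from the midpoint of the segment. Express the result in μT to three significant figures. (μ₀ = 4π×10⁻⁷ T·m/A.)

For a finite straight segment, B = (μ₀I/4πd)(sinθ₁ + sinθ₂), where θ₁, θ₂ are the angles from the perpendicular to each end.
The perpendicular from the point meets the wire at its midpoint, so each end is L/2 = 0.02825 m away along the wire.
sinθ₁ = 0.02825/√(0.02825²+0.0165²) = 0.8635; sinθ₂ = 0.02825/√(0.02825²+0.0165²) = 0.8635.
B = (4π×10⁻⁷ × 11.4) / (4π × 0.0165) × (0.8635 + 0.8635) = 1.19×10⁻⁴ T.

B ≈ 119 μT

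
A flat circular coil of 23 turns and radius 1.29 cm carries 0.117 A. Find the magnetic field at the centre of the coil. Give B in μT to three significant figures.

B ≈ 131 μT

For an N-turn flat coil, B = Nμ₀I/(2R) with R = 0.0129 m.
B = 23 × 5.70×10⁻⁶ T = 1.31×10⁻⁴ T.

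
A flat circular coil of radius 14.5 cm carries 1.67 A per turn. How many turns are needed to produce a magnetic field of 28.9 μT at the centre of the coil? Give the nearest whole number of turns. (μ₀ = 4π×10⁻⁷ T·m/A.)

N = 4

For an N-turn coil, B = Nμ₀I/(2R). A single turn gives B₁ = 7.24×10⁻⁶ T with R = 0.145 m.
N = B/B₁ = 2.89×10⁻⁵ / 7.24×10⁻⁶ = 3.99.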